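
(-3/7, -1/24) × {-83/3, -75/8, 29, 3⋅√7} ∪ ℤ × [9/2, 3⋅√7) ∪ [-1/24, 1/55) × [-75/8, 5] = (ℤ × [9/2, 3⋅√7)) ∪ ([-1/24, 1/55) × [-75/8, 5]) ∪ ((-3/7, -1/24) × {-83/3, -75/8, 29, 3⋅√7})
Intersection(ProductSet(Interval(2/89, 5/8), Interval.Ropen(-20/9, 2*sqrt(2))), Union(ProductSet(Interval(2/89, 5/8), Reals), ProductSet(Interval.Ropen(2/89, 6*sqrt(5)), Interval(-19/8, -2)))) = ProductSet(Interval(2/89, 5/8), Interval.Ropen(-20/9, 2*sqrt(2)))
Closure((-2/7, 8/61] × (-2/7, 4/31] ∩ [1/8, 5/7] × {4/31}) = [1/8, 8/61] × {4/31}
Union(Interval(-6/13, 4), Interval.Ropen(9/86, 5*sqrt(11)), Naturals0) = Union(Interval.Ropen(-6/13, 5*sqrt(11)), Naturals0)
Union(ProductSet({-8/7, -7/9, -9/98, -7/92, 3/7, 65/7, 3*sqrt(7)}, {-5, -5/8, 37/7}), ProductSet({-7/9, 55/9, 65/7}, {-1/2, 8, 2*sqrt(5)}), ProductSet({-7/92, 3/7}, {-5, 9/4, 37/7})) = Union(ProductSet({-7/92, 3/7}, {-5, 9/4, 37/7}), ProductSet({-7/9, 55/9, 65/7}, {-1/2, 8, 2*sqrt(5)}), ProductSet({-8/7, -7/9, -9/98, -7/92, 3/7, 65/7, 3*sqrt(7)}, {-5, -5/8, 37/7}))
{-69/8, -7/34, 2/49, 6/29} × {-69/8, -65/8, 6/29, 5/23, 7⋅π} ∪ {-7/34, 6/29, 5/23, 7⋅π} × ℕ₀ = ({-7/34, 6/29, 5/23, 7⋅π} × ℕ₀) ∪ ({-69/8, -7/34, 2/49, 6/29} × {-69/8, -65/8, 6/29, 5/23, 7⋅π})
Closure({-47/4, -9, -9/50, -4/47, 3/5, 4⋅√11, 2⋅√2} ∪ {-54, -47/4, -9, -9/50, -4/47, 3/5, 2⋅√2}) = {-54, -47/4, -9, -9/50, -4/47, 3/5, 4⋅√11, 2⋅√2}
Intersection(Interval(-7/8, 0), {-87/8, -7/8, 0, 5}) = {-7/8, 0}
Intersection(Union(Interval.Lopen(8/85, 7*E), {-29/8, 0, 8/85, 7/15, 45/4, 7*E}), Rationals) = Union({-29/8, 0}, Intersection(Interval(8/85, 7*E), Rationals))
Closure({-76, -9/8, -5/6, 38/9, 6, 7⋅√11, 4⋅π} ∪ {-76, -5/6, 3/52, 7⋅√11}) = {-76, -9/8, -5/6, 3/52, 38/9, 6, 7⋅√11, 4⋅π}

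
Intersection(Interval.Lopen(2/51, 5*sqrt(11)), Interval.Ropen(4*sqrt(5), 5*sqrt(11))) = Interval.Ropen(4*sqrt(5), 5*sqrt(11))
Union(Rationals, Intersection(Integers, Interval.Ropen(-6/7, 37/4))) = Union(Range(0, 10, 1), Rationals)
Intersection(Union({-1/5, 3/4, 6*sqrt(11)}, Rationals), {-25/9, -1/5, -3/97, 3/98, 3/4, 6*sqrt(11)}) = {-25/9, -1/5, -3/97, 3/98, 3/4, 6*sqrt(11)}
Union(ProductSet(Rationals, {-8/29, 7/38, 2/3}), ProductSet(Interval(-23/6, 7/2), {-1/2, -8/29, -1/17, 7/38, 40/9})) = Union(ProductSet(Interval(-23/6, 7/2), {-1/2, -8/29, -1/17, 7/38, 40/9}), ProductSet(Rationals, {-8/29, 7/38, 2/3}))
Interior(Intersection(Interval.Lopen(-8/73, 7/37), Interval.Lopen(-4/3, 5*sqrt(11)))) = Interval.open(-8/73, 7/37)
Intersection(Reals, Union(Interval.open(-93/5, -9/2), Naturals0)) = Union(Interval.open(-93/5, -9/2), Naturals0)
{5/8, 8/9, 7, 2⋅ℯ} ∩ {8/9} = {8/9}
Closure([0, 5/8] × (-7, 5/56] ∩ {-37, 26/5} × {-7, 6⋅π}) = ∅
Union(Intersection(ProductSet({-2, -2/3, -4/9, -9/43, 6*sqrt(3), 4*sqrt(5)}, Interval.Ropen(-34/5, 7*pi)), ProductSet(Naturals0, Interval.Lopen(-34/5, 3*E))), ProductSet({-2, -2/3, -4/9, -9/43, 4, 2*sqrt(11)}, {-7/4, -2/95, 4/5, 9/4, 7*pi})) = ProductSet({-2, -2/3, -4/9, -9/43, 4, 2*sqrt(11)}, {-7/4, -2/95, 4/5, 9/4, 7*pi})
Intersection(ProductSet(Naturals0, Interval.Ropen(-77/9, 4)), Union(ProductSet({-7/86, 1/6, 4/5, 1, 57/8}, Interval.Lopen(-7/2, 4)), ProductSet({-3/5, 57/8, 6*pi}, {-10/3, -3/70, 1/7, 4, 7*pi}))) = ProductSet({1}, Interval.open(-7/2, 4))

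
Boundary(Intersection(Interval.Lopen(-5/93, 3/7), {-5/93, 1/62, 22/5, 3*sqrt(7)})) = {1/62}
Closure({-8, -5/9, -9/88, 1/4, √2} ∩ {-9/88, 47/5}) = {-9/88}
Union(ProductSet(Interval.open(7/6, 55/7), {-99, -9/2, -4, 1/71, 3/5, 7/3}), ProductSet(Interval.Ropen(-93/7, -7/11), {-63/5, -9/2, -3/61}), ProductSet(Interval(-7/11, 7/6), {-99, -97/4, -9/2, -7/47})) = Union(ProductSet(Interval.Ropen(-93/7, -7/11), {-63/5, -9/2, -3/61}), ProductSet(Interval(-7/11, 7/6), {-99, -97/4, -9/2, -7/47}), ProductSet(Interval.open(7/6, 55/7), {-99, -9/2, -4, 1/71, 3/5, 7/3}))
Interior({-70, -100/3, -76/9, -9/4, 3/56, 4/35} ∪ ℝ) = ℝ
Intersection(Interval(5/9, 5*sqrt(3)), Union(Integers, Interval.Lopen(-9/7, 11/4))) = Union(Interval(5/9, 11/4), Range(1, 9, 1))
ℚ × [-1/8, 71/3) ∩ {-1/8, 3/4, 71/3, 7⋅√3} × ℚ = {-1/8, 3/4, 71/3} × (ℚ ∩ [-1/8, 71/3))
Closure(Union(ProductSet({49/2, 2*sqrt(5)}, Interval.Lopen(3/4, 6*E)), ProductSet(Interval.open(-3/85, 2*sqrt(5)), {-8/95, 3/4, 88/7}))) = Union(ProductSet({49/2, 2*sqrt(5)}, Interval(3/4, 6*E)), ProductSet(Interval(-3/85, 2*sqrt(5)), {-8/95, 3/4, 88/7}))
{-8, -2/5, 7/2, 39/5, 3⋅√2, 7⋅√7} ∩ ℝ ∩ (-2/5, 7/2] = {7/2}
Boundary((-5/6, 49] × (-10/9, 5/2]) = ({-5/6, 49} × [-10/9, 5/2]) ∪ ([-5/6, 49] × {-10/9, 5/2})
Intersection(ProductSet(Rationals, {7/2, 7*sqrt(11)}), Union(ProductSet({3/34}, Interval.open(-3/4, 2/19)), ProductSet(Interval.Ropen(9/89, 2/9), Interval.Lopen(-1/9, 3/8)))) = EmptySet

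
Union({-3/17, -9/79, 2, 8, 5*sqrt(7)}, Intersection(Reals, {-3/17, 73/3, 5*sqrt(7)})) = {-3/17, -9/79, 2, 8, 73/3, 5*sqrt(7)}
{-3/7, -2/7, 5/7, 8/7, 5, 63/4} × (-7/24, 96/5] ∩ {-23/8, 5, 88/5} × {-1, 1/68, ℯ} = {5} × {1/68, ℯ}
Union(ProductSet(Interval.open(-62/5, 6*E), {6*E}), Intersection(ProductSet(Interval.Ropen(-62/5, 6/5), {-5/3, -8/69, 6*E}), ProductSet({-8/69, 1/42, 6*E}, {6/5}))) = ProductSet(Interval.open(-62/5, 6*E), {6*E})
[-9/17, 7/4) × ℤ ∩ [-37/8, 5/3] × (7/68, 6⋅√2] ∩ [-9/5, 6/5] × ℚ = [-9/17, 6/5] × {1, 2, …, 8}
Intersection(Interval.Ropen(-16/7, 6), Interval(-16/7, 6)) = Interval.Ropen(-16/7, 6)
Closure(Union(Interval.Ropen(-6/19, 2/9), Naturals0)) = Union(Complement(Naturals0, Interval.open(-6/19, 2/9)), Interval(-6/19, 2/9), Naturals0)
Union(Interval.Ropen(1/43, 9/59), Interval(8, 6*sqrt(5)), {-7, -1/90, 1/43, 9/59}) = Union({-7, -1/90}, Interval(1/43, 9/59), Interval(8, 6*sqrt(5)))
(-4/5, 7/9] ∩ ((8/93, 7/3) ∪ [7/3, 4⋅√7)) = (8/93, 7/9]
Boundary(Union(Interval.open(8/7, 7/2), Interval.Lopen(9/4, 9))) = {8/7, 9}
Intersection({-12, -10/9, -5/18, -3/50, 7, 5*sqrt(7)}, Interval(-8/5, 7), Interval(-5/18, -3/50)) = {-5/18, -3/50}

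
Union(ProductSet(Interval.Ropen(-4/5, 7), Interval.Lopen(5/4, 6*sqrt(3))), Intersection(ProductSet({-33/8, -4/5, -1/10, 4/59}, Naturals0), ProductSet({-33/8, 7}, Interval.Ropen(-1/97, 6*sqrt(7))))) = Union(ProductSet({-33/8}, Range(0, 16, 1)), ProductSet(Interval.Ropen(-4/5, 7), Interval.Lopen(5/4, 6*sqrt(3))))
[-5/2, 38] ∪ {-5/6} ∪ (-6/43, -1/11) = [-5/2, 38]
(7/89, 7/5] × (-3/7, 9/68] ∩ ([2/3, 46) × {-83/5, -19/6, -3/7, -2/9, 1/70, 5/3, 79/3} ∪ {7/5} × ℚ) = ([2/3, 7/5] × {-2/9, 1/70}) ∪ ({7/5} × (ℚ ∩ (-3/7, 9/68]))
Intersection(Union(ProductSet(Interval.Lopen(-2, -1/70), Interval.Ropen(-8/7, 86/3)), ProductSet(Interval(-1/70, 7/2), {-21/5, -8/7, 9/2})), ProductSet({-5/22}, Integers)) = ProductSet({-5/22}, Range(-1, 29, 1))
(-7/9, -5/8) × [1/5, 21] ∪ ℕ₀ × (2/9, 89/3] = (ℕ₀ × (2/9, 89/3]) ∪ ((-7/9, -5/8) × [1/5, 21])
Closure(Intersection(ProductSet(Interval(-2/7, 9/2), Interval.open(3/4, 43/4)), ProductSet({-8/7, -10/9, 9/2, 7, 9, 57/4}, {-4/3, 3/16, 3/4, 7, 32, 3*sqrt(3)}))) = ProductSet({9/2}, {7, 3*sqrt(3)})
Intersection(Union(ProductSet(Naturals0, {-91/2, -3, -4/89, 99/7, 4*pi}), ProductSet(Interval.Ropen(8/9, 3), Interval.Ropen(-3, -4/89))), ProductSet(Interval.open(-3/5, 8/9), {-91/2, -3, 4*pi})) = ProductSet(Range(0, 1, 1), {-91/2, -3, 4*pi})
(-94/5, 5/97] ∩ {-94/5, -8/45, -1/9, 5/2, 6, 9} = {-8/45, -1/9}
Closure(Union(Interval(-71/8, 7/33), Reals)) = Interval(-oo, oo)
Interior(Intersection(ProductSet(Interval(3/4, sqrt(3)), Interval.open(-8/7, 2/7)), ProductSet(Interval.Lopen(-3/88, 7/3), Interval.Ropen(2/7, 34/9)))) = EmptySet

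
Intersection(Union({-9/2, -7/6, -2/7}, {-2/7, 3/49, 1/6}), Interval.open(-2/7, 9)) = {3/49, 1/6}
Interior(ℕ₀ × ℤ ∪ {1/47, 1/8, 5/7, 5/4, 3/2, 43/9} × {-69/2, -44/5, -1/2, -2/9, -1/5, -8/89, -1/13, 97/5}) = ∅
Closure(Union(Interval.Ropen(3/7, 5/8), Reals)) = Interval(-oo, oo)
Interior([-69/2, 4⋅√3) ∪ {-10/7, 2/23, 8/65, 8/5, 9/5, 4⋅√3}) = (-69/2, 4⋅√3)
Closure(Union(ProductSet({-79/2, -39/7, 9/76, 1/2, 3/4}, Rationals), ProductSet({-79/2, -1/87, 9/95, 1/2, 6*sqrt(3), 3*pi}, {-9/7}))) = Union(ProductSet({-79/2, -39/7, 9/76, 1/2, 3/4}, Reals), ProductSet({-79/2, -1/87, 9/95, 1/2, 6*sqrt(3), 3*pi}, {-9/7}))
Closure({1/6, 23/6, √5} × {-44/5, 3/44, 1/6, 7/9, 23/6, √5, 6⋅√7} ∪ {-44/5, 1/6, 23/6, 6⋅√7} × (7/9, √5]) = ({-44/5, 1/6, 23/6, 6⋅√7} × [7/9, √5]) ∪ ({1/6, 23/6, √5} × {-44/5, 3/44, 1/6, 7/9, 23/6, √5, 6⋅√7})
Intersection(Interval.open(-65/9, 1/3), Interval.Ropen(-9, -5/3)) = Interval.open(-65/9, -5/3)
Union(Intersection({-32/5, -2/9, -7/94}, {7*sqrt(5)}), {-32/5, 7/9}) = {-32/5, 7/9}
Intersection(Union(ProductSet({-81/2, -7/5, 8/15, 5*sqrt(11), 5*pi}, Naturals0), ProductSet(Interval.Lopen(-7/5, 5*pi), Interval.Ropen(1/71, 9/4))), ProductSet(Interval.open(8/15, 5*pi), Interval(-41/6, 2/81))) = ProductSet(Interval.open(8/15, 5*pi), Interval(1/71, 2/81))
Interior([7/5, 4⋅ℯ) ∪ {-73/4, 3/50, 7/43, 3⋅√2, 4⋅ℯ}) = (7/5, 4⋅ℯ)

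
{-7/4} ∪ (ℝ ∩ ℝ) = ℝ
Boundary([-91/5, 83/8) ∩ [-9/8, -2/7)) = {-9/8, -2/7}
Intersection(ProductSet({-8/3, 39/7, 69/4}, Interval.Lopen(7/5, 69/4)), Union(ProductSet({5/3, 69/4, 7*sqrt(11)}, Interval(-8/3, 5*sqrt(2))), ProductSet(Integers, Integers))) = ProductSet({69/4}, Interval.Lopen(7/5, 5*sqrt(2)))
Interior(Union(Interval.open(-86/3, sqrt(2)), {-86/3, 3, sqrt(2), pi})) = Interval.open(-86/3, sqrt(2))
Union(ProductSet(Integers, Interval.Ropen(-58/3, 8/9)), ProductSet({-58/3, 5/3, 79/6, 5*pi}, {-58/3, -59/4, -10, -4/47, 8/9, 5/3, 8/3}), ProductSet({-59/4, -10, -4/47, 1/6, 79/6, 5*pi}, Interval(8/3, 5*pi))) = Union(ProductSet({-58/3, 5/3, 79/6, 5*pi}, {-58/3, -59/4, -10, -4/47, 8/9, 5/3, 8/3}), ProductSet({-59/4, -10, -4/47, 1/6, 79/6, 5*pi}, Interval(8/3, 5*pi)), ProductSet(Integers, Interval.Ropen(-58/3, 8/9)))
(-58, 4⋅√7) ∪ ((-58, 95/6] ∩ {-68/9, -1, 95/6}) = (-58, 4⋅√7) ∪ {95/6}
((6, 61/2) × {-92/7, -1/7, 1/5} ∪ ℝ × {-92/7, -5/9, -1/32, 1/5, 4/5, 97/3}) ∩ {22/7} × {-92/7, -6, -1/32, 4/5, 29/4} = {22/7} × {-92/7, -1/32, 4/5}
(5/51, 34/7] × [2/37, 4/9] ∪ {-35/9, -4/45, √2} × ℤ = ({-35/9, -4/45, √2} × ℤ) ∪ ((5/51, 34/7] × [2/37, 4/9])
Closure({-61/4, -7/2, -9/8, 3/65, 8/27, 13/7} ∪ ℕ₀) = {-61/4, -7/2, -9/8, 3/65, 8/27, 13/7} ∪ ℕ₀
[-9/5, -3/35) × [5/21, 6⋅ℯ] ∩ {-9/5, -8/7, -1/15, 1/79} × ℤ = {-9/5, -8/7} × {1, 2, …, 16}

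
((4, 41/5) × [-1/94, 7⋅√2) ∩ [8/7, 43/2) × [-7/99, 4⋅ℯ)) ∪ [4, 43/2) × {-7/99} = ([4, 43/2) × {-7/99}) ∪ ((4, 41/5) × [-1/94, 7⋅√2))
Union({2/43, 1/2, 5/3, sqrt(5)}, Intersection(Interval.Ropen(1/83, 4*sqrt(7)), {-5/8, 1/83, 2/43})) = {1/83, 2/43, 1/2, 5/3, sqrt(5)}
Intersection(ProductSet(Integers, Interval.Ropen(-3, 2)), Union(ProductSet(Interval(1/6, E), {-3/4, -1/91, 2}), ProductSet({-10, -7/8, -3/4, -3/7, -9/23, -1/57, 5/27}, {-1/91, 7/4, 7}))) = Union(ProductSet({-10}, {-1/91, 7/4}), ProductSet(Range(1, 3, 1), {-3/4, -1/91}))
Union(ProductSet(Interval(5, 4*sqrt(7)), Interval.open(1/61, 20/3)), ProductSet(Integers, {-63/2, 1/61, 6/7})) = Union(ProductSet(Integers, {-63/2, 1/61, 6/7}), ProductSet(Interval(5, 4*sqrt(7)), Interval.open(1/61, 20/3)))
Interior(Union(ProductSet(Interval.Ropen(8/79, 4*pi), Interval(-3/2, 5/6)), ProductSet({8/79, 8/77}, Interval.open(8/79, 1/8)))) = ProductSet(Interval.open(8/79, 4*pi), Interval.open(-3/2, 5/6))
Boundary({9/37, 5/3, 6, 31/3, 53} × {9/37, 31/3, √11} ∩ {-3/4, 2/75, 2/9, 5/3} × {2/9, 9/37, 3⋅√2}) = {5/3} × {9/37}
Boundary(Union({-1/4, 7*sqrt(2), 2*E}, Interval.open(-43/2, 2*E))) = {-43/2, 7*sqrt(2), 2*E}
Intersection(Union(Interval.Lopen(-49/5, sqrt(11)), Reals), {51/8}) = {51/8}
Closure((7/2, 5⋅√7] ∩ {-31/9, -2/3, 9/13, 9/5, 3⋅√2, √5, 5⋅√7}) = {3⋅√2, 5⋅√7}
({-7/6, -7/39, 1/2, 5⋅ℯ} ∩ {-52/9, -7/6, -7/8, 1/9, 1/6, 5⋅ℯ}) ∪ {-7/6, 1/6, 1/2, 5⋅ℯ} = {-7/6, 1/6, 1/2, 5⋅ℯ}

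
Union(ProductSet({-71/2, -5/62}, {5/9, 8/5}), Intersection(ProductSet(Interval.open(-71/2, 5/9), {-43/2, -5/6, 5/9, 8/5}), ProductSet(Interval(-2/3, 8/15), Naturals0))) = ProductSet({-71/2, -5/62}, {5/9, 8/5})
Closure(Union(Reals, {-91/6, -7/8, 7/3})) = Reals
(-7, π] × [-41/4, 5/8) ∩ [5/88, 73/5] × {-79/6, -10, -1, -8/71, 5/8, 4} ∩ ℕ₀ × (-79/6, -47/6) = {1, 2, 3} × {-10}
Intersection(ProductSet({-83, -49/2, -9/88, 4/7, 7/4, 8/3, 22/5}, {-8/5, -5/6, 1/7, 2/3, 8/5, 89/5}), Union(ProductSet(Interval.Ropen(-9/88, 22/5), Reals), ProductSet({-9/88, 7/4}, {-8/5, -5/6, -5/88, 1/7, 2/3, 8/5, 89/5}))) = ProductSet({-9/88, 4/7, 7/4, 8/3}, {-8/5, -5/6, 1/7, 2/3, 8/5, 89/5})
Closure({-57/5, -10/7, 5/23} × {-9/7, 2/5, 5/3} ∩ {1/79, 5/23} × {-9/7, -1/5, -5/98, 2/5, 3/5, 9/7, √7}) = {5/23} × {-9/7, 2/5}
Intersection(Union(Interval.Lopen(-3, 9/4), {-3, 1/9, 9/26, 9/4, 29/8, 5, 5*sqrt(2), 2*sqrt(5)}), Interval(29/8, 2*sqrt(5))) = {29/8, 2*sqrt(5)}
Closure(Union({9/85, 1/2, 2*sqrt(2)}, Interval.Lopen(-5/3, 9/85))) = Union({1/2, 2*sqrt(2)}, Interval(-5/3, 9/85))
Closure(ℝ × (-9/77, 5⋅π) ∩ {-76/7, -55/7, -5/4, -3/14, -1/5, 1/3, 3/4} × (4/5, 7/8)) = {-76/7, -55/7, -5/4, -3/14, -1/5, 1/3, 3/4} × [4/5, 7/8]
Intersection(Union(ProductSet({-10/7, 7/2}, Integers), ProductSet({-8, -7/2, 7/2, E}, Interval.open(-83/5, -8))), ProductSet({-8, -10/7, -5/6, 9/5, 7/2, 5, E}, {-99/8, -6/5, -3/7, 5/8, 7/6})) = ProductSet({-8, 7/2, E}, {-99/8})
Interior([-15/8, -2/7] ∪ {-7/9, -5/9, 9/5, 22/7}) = (-15/8, -2/7)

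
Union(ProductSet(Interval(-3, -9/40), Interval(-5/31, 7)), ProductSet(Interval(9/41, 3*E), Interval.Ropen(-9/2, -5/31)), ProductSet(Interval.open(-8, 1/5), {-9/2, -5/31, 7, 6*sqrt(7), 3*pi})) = Union(ProductSet(Interval.open(-8, 1/5), {-9/2, -5/31, 7, 6*sqrt(7), 3*pi}), ProductSet(Interval(-3, -9/40), Interval(-5/31, 7)), ProductSet(Interval(9/41, 3*E), Interval.Ropen(-9/2, -5/31)))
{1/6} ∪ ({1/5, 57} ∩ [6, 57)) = {1/6}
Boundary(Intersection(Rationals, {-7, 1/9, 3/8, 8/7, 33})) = {-7, 1/9, 3/8, 8/7, 33}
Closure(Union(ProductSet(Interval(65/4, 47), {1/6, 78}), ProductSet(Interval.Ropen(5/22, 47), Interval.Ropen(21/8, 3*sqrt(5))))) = Union(ProductSet({5/22, 47}, Interval(21/8, 3*sqrt(5))), ProductSet(Interval(5/22, 47), {21/8, 3*sqrt(5)}), ProductSet(Interval.Ropen(5/22, 47), Interval.Ropen(21/8, 3*sqrt(5))), ProductSet(Interval(65/4, 47), {1/6, 78}))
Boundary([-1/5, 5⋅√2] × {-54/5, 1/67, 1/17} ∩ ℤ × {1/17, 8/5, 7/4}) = {0, 1, …, 7} × {1/17}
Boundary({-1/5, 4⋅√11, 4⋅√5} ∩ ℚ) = {-1/5}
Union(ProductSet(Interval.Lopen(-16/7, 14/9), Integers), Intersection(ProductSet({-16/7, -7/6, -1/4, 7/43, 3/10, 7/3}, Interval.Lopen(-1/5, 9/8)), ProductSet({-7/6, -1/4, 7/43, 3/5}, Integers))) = ProductSet(Interval.Lopen(-16/7, 14/9), Integers)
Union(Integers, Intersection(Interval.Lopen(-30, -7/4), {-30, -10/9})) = Integers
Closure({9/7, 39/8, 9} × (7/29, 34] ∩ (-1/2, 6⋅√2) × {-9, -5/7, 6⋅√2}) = {9/7, 39/8} × {6⋅√2}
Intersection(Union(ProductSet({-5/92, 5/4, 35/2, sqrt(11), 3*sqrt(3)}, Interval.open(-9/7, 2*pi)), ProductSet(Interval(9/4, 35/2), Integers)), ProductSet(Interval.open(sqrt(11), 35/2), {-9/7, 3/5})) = ProductSet({3*sqrt(3)}, {3/5})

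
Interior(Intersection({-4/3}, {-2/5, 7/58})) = EmptySet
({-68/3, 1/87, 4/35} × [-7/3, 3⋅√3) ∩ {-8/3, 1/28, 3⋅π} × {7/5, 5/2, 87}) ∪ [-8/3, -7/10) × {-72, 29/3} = [-8/3, -7/10) × {-72, 29/3}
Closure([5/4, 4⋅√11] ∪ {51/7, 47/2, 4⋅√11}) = [5/4, 4⋅√11] ∪ {47/2}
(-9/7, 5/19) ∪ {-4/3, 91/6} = {-4/3, 91/6} ∪ (-9/7, 5/19)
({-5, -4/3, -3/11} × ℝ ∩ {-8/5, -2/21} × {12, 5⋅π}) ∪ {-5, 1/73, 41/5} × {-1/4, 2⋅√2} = {-5, 1/73, 41/5} × {-1/4, 2⋅√2}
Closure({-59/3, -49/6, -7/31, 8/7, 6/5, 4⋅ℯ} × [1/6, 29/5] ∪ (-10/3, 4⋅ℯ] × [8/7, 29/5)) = ({-10/3, 4⋅ℯ} × [8/7, 29/5]) ∪ ([-10/3, 4⋅ℯ] × {8/7, 29/5}) ∪ ((-10/3, 4⋅ℯ] × [8/7, 29/5)) ∪ ({-59/3, -49/6, -7/31, 8/7, 6/5, 4⋅ℯ} × [1/6, 29/5])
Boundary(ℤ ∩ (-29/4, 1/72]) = {-7, -6, …, 0}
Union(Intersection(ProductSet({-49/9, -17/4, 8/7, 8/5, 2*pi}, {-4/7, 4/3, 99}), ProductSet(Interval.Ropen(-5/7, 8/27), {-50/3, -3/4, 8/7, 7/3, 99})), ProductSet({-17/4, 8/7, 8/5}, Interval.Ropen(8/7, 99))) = ProductSet({-17/4, 8/7, 8/5}, Interval.Ropen(8/7, 99))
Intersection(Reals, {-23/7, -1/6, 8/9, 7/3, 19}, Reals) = {-23/7, -1/6, 8/9, 7/3, 19}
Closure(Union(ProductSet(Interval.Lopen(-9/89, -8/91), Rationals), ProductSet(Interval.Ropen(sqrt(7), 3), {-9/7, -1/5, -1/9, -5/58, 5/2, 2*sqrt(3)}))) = Union(ProductSet(Interval(-9/89, -8/91), Reals), ProductSet(Interval(sqrt(7), 3), {-9/7, -1/5, -1/9, -5/58, 5/2, 2*sqrt(3)}))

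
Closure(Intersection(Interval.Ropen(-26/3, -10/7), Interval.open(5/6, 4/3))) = EmptySet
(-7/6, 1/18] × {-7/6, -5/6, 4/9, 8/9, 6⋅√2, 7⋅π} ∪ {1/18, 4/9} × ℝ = ({1/18, 4/9} × ℝ) ∪ ((-7/6, 1/18] × {-7/6, -5/6, 4/9, 8/9, 6⋅√2, 7⋅π})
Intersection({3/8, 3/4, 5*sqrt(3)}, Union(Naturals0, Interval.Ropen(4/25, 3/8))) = EmptySet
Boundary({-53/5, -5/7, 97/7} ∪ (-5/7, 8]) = {-53/5, -5/7, 8, 97/7}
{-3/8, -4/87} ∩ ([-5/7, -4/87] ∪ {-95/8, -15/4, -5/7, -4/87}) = {-3/8, -4/87}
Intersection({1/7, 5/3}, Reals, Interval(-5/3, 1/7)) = {1/7}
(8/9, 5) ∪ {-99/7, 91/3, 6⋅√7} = {-99/7, 91/3, 6⋅√7} ∪ (8/9, 5)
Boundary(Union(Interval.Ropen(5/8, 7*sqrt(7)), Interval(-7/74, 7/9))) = {-7/74, 7*sqrt(7)}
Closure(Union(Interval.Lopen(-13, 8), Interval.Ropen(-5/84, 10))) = Interval(-13, 10)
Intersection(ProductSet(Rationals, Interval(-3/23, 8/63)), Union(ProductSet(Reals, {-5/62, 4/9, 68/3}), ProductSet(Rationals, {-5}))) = ProductSet(Rationals, {-5/62})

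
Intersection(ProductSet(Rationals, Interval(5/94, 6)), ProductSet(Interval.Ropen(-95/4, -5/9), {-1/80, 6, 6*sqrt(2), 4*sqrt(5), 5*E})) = ProductSet(Intersection(Interval.Ropen(-95/4, -5/9), Rationals), {6})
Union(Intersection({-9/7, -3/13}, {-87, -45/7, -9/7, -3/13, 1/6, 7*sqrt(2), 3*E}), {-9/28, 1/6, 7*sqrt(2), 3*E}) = {-9/7, -9/28, -3/13, 1/6, 7*sqrt(2), 3*E}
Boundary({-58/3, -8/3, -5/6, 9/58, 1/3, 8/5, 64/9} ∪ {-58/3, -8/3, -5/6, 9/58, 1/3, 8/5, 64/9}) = {-58/3, -8/3, -5/6, 9/58, 1/3, 8/5, 64/9}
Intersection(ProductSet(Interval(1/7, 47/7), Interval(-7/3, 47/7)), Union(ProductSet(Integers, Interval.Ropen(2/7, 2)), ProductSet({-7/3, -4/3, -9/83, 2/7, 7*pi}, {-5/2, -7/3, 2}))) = Union(ProductSet({2/7}, {-7/3, 2}), ProductSet(Range(1, 7, 1), Interval.Ropen(2/7, 2)))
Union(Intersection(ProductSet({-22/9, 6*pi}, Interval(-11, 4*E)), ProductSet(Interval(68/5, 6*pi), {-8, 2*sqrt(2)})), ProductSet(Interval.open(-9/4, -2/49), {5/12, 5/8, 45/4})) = Union(ProductSet({6*pi}, {-8, 2*sqrt(2)}), ProductSet(Interval.open(-9/4, -2/49), {5/12, 5/8, 45/4}))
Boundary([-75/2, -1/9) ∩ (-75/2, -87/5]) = {-75/2, -87/5}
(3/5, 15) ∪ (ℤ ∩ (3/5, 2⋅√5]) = (3/5, 15) ∪ {1, 2, 3, 4}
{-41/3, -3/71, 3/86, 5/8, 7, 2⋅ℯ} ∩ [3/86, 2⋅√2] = {3/86, 5/8}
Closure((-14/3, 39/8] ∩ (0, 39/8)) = [0, 39/8]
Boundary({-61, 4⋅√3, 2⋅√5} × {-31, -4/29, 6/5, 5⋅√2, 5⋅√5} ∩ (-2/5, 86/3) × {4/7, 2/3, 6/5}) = {4⋅√3, 2⋅√5} × {6/5}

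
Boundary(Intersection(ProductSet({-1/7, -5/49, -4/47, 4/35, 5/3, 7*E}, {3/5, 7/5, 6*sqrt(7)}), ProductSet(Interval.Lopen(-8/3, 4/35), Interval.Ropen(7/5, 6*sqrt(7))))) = ProductSet({-1/7, -5/49, -4/47, 4/35}, {7/5})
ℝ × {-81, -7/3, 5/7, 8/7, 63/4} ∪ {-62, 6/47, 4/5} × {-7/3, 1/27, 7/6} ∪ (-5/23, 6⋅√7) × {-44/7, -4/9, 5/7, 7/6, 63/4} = (ℝ × {-81, -7/3, 5/7, 8/7, 63/4}) ∪ ({-62, 6/47, 4/5} × {-7/3, 1/27, 7/6}) ∪ ((-5/23, 6⋅√7) × {-44/7, -4/9, 5/7, 7/6, 63/4})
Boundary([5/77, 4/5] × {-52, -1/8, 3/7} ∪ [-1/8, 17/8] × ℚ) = [-1/8, 17/8] × ℝ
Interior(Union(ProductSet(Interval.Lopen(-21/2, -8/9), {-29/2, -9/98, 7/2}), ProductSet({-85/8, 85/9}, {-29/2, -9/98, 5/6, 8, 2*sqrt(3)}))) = EmptySet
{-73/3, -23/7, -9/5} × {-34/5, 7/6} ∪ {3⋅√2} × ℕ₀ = ({3⋅√2} × ℕ₀) ∪ ({-73/3, -23/7, -9/5} × {-34/5, 7/6})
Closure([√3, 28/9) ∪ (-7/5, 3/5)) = [-7/5, 3/5] ∪ [√3, 28/9]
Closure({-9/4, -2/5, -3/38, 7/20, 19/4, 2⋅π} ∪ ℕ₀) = {-9/4, -2/5, -3/38, 7/20, 19/4, 2⋅π} ∪ ℕ₀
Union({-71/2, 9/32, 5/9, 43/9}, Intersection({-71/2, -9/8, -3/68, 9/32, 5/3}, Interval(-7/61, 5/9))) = {-71/2, -3/68, 9/32, 5/9, 43/9}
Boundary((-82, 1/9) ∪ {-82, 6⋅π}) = {-82, 1/9, 6⋅π}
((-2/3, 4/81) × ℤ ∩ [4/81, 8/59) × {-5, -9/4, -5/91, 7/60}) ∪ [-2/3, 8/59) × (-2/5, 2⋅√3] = [-2/3, 8/59) × (-2/5, 2⋅√3]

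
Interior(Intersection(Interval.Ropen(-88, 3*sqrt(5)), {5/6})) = EmptySet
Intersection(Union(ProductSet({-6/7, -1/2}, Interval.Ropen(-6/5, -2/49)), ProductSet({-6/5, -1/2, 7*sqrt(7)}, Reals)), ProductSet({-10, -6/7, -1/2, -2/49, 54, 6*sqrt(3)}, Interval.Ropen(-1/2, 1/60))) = Union(ProductSet({-1/2}, Interval.Ropen(-1/2, 1/60)), ProductSet({-6/7, -1/2}, Interval.Ropen(-1/2, -2/49)))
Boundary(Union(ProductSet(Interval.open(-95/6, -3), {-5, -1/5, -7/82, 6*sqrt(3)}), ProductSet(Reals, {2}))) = Union(ProductSet(Interval(-95/6, -3), {-5, -1/5, -7/82, 6*sqrt(3)}), ProductSet(Reals, {2}))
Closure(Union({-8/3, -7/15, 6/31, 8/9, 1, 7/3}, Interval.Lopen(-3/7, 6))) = Union({-8/3, -7/15}, Interval(-3/7, 6))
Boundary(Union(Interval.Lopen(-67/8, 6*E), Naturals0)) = Union(Complement(Naturals0, Interval.open(-67/8, 6*E)), {-67/8, 6*E})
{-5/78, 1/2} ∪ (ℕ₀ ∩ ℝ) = {-5/78, 1/2} ∪ ℕ₀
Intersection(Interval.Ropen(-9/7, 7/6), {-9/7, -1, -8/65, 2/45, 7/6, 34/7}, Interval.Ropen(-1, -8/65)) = {-1}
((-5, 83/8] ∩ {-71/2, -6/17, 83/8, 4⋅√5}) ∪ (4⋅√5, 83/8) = {-6/17} ∪ [4⋅√5, 83/8]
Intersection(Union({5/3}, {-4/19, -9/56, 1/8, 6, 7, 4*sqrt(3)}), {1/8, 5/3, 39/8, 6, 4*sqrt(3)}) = {1/8, 5/3, 6, 4*sqrt(3)}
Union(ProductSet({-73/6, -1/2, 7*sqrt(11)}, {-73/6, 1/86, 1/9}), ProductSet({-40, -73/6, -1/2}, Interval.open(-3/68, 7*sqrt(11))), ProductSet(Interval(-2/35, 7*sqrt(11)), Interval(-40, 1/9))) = Union(ProductSet({-40, -73/6, -1/2}, Interval.open(-3/68, 7*sqrt(11))), ProductSet({-73/6, -1/2, 7*sqrt(11)}, {-73/6, 1/86, 1/9}), ProductSet(Interval(-2/35, 7*sqrt(11)), Interval(-40, 1/9)))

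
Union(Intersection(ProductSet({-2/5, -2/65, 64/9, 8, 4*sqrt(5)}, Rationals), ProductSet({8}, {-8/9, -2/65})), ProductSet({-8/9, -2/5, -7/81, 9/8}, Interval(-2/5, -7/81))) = Union(ProductSet({8}, {-8/9, -2/65}), ProductSet({-8/9, -2/5, -7/81, 9/8}, Interval(-2/5, -7/81)))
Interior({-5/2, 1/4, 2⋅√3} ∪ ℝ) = ℝ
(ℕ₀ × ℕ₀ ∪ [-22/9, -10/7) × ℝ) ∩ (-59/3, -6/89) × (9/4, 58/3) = [-22/9, -10/7) × (9/4, 58/3)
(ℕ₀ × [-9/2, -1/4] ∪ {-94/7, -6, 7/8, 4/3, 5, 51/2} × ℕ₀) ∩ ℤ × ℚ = ({-6, 5} × ℕ₀) ∪ (ℕ₀ × (ℚ ∩ [-9/2, -1/4]))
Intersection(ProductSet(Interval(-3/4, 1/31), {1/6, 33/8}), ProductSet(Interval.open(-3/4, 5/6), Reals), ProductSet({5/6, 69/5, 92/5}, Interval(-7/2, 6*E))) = EmptySet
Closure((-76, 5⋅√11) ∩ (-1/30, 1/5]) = [-1/30, 1/5]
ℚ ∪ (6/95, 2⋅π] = ℚ ∪ [6/95, 2⋅π]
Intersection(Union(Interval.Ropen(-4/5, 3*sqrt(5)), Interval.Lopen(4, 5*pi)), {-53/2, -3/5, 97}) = {-3/5}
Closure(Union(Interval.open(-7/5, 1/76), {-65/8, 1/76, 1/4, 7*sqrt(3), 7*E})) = Union({-65/8, 1/4, 7*sqrt(3), 7*E}, Interval(-7/5, 1/76))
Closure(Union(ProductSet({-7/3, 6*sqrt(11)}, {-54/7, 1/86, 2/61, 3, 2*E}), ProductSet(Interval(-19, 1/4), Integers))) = Union(ProductSet({-7/3, 6*sqrt(11)}, {-54/7, 1/86, 2/61, 3, 2*E}), ProductSet(Interval(-19, 1/4), Integers))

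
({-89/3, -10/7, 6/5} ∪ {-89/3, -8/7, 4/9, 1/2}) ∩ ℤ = ∅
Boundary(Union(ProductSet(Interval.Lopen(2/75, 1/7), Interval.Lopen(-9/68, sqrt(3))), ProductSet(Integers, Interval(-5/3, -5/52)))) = Union(ProductSet(Complement(Integers, Interval.open(2/75, 1/7)), Interval(-5/3, -5/52)), ProductSet({2/75, 1/7}, Interval(-9/68, sqrt(3))), ProductSet(Integers, Interval(-5/3, -9/68)), ProductSet(Interval(2/75, 1/7), {-9/68, sqrt(3)}))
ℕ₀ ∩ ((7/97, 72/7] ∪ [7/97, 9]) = {1, 2, …, 10}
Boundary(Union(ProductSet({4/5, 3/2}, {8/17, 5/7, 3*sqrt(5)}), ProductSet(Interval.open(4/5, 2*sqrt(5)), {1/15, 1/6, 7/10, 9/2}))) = Union(ProductSet({4/5, 3/2}, {8/17, 5/7, 3*sqrt(5)}), ProductSet(Interval(4/5, 2*sqrt(5)), {1/15, 1/6, 7/10, 9/2}))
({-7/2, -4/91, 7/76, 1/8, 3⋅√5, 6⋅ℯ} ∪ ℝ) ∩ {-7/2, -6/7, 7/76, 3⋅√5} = {-7/2, -6/7, 7/76, 3⋅√5}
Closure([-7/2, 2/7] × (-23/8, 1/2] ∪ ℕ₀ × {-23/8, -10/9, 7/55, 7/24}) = (ℕ₀ × {-23/8}) ∪ ([-7/2, 2/7] × [-23/8, 1/2]) ∪ ((ℕ₀ ∪ (ℕ₀ \ (-7/2, 2/7))) × {-23/8, -10/9, 7/55, 7/24})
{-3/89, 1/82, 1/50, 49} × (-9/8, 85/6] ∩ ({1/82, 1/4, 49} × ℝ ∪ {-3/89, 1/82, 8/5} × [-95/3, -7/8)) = ({-3/89, 1/82} × (-9/8, -7/8)) ∪ ({1/82, 49} × (-9/8, 85/6])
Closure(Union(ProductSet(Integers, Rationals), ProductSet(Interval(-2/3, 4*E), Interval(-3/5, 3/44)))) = Union(ProductSet(Complement(Integers, Interval.open(-2/3, 4*E)), Reals), ProductSet(Integers, Union(Interval(-oo, -3/5), Interval(3/44, oo), Rationals)), ProductSet(Interval(-2/3, 4*E), Interval(-3/5, 3/44)))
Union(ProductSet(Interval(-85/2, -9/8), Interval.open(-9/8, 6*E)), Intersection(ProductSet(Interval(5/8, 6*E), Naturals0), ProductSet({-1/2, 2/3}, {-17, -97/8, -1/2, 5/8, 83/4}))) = ProductSet(Interval(-85/2, -9/8), Interval.open(-9/8, 6*E))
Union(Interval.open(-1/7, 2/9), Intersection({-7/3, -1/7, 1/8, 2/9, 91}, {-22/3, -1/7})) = Interval.Ropen(-1/7, 2/9)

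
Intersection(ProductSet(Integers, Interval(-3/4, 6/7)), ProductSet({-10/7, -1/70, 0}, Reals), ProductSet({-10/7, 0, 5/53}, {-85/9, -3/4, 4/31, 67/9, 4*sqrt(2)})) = ProductSet({0}, {-3/4, 4/31})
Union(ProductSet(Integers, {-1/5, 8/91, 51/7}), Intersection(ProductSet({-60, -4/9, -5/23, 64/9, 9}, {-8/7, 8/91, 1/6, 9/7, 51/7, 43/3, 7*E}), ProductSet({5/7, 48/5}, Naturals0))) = ProductSet(Integers, {-1/5, 8/91, 51/7})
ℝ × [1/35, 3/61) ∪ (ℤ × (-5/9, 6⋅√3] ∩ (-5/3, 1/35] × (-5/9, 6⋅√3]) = (ℝ × [1/35, 3/61)) ∪ ({-1, 0} × (-5/9, 6⋅√3])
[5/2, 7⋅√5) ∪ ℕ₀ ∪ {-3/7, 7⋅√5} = {-3/7} ∪ ℕ₀ ∪ [5/2, 7⋅√5]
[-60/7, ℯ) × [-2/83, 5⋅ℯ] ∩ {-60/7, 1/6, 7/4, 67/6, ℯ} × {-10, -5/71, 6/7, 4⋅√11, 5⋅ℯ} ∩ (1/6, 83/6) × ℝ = {7/4} × {6/7, 4⋅√11, 5⋅ℯ}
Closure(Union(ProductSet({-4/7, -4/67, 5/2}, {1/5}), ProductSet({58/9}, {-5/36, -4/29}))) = Union(ProductSet({58/9}, {-5/36, -4/29}), ProductSet({-4/7, -4/67, 5/2}, {1/5}))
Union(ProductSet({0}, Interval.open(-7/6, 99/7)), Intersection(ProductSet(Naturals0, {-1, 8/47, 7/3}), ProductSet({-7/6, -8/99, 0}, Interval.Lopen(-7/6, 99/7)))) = ProductSet({0}, Interval.open(-7/6, 99/7))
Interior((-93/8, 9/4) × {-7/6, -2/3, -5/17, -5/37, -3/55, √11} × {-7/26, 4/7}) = ∅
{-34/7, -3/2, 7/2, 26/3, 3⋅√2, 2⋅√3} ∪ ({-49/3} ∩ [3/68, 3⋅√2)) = {-34/7, -3/2, 7/2, 26/3, 3⋅√2, 2⋅√3}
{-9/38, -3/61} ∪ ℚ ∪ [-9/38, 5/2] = ℚ ∪ [-9/38, 5/2]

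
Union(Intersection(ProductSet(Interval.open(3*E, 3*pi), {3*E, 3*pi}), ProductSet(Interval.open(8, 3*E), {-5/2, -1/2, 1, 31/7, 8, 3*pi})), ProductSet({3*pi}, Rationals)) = ProductSet({3*pi}, Rationals)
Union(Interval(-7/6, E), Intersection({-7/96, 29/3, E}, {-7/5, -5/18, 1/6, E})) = Interval(-7/6, E)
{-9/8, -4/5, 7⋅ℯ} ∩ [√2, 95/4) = {7⋅ℯ}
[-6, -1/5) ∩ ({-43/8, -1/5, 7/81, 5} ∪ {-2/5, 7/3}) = {-43/8, -2/5}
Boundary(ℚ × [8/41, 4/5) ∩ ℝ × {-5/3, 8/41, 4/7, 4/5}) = ℝ × {8/41, 4/7}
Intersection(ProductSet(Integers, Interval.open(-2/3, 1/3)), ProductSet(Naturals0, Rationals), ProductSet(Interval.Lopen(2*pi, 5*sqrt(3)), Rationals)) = ProductSet(Range(7, 9, 1), Intersection(Interval.open(-2/3, 1/3), Rationals))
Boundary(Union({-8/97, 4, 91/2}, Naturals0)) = Union({-8/97, 91/2}, Naturals0)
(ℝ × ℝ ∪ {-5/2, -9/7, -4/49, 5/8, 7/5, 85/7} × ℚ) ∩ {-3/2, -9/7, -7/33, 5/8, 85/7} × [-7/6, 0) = {-3/2, -9/7, -7/33, 5/8, 85/7} × [-7/6, 0)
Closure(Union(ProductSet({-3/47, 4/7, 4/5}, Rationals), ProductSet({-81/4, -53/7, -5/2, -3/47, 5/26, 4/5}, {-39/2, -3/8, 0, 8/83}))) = Union(ProductSet({-3/47, 4/7, 4/5}, Reals), ProductSet({-81/4, -53/7, -5/2, -3/47, 5/26, 4/5}, {-39/2, -3/8, 0, 8/83}))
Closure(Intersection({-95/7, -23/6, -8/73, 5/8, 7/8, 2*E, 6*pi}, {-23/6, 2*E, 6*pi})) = {-23/6, 2*E, 6*pi}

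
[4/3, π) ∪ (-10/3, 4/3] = (-10/3, π)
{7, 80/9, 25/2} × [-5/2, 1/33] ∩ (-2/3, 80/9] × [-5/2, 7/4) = {7, 80/9} × [-5/2, 1/33]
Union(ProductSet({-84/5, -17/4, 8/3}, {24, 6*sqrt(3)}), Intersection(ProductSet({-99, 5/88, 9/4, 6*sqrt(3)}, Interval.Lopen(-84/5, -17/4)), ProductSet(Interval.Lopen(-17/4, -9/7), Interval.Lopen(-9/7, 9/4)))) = ProductSet({-84/5, -17/4, 8/3}, {24, 6*sqrt(3)})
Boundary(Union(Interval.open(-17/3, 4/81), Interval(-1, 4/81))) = {-17/3, 4/81}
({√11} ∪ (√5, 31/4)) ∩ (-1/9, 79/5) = (√5, 31/4)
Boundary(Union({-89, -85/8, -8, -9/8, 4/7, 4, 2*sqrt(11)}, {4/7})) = {-89, -85/8, -8, -9/8, 4/7, 4, 2*sqrt(11)}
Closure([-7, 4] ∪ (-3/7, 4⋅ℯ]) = [-7, 4⋅ℯ]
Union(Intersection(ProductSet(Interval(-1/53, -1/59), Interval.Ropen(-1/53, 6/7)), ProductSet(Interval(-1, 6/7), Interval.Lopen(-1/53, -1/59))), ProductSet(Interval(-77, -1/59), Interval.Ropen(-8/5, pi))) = ProductSet(Interval(-77, -1/59), Interval.Ropen(-8/5, pi))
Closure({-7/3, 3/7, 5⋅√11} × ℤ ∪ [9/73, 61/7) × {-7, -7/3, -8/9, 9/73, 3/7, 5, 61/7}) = ({-7/3, 3/7, 5⋅√11} × ℤ) ∪ ([9/73, 61/7] × {-7, -7/3, -8/9, 9/73, 3/7, 5, 61/7})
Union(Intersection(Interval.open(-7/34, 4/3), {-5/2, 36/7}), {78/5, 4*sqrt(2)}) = {78/5, 4*sqrt(2)}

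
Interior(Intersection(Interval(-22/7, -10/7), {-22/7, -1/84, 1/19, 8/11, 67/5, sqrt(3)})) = EmptySet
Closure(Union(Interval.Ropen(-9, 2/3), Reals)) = Interval(-oo, oo)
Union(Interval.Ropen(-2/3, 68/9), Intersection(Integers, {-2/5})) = Interval.Ropen(-2/3, 68/9)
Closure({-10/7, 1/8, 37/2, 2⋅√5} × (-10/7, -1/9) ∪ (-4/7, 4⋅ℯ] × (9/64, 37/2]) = ({-4/7, 4⋅ℯ} × [9/64, 37/2]) ∪ ([-4/7, 4⋅ℯ] × {9/64, 37/2}) ∪ ((-4/7, 4⋅ℯ] × (9/64, 37/2]) ∪ ({-10/7, 1/8, 37/2, 2⋅√5} × [-10/7, -1/9])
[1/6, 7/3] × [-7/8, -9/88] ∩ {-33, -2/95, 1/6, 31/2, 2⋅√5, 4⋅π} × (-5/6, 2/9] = {1/6} × (-5/6, -9/88]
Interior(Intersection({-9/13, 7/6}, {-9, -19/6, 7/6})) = EmptySet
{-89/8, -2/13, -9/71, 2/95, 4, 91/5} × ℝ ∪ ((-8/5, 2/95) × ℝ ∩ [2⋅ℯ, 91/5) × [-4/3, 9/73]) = {-89/8, -2/13, -9/71, 2/95, 4, 91/5} × ℝ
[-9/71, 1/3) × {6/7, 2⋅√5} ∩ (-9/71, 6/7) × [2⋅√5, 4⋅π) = (-9/71, 1/3) × {2⋅√5}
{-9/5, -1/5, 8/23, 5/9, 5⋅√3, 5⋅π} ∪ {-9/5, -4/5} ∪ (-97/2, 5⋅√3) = (-97/2, 5⋅√3] ∪ {5⋅π}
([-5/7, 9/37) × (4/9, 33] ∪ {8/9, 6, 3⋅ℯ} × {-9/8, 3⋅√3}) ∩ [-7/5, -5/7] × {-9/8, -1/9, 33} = {-5/7} × {33}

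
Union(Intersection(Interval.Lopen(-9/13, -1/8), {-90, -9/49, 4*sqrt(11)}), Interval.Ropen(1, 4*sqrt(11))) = Union({-9/49}, Interval.Ropen(1, 4*sqrt(11)))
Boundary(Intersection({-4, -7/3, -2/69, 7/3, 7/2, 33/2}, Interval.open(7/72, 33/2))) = {7/3, 7/2}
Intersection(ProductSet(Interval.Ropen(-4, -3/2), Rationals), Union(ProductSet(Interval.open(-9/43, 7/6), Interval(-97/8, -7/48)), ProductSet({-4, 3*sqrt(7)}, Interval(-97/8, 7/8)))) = ProductSet({-4}, Intersection(Interval(-97/8, 7/8), Rationals))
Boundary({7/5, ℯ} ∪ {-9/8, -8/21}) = {-9/8, -8/21, 7/5, ℯ}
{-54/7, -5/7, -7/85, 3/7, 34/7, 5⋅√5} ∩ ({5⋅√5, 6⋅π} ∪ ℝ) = {-54/7, -5/7, -7/85, 3/7, 34/7, 5⋅√5}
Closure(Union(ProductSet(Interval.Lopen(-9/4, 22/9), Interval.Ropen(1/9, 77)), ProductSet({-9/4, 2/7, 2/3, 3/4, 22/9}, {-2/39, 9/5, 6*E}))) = Union(ProductSet({-9/4, 22/9}, Union({-2/39}, Interval(1/9, 77))), ProductSet({-9/4, 2/7, 2/3, 3/4, 22/9}, {-2/39, 9/5, 6*E}), ProductSet(Interval(-9/4, 22/9), {1/9, 77}), ProductSet(Interval.Lopen(-9/4, 22/9), Interval.Ropen(1/9, 77)))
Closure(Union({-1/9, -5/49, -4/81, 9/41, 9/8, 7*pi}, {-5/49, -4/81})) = {-1/9, -5/49, -4/81, 9/41, 9/8, 7*pi}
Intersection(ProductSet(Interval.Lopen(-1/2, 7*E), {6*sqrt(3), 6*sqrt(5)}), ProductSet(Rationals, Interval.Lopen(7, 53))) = ProductSet(Intersection(Interval.Lopen(-1/2, 7*E), Rationals), {6*sqrt(3), 6*sqrt(5)})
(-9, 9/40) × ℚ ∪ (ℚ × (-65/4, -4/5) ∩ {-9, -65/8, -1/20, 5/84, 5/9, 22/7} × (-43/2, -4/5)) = ((-9, 9/40) × ℚ) ∪ ({-9, -65/8, -1/20, 5/84, 5/9, 22/7} × (-65/4, -4/5))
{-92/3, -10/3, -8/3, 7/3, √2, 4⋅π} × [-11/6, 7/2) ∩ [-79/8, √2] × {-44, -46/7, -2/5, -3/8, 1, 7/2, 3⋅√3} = {-10/3, -8/3, √2} × {-2/5, -3/8, 1}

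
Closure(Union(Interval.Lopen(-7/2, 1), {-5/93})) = Interval(-7/2, 1)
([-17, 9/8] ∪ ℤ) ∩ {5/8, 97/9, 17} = {5/8, 17}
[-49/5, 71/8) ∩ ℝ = [-49/5, 71/8)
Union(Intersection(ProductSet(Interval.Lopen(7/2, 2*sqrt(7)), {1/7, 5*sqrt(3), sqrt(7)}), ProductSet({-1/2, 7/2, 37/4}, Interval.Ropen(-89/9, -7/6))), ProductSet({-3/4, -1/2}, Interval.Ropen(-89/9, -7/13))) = ProductSet({-3/4, -1/2}, Interval.Ropen(-89/9, -7/13))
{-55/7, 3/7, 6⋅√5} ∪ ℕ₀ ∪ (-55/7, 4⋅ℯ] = [-55/7, 4⋅ℯ] ∪ ℕ₀ ∪ {6⋅√5}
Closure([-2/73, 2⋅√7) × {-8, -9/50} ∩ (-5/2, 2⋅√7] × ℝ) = [-2/73, 2⋅√7] × {-8, -9/50}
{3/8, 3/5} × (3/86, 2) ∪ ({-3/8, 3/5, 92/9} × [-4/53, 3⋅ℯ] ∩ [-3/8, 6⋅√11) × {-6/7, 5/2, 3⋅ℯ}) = ({3/8, 3/5} × (3/86, 2)) ∪ ({-3/8, 3/5, 92/9} × {5/2, 3⋅ℯ})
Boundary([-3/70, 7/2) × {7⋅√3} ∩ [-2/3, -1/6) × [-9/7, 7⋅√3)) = ∅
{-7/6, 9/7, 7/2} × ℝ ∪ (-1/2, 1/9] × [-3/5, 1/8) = ({-7/6, 9/7, 7/2} × ℝ) ∪ ((-1/2, 1/9] × [-3/5, 1/8))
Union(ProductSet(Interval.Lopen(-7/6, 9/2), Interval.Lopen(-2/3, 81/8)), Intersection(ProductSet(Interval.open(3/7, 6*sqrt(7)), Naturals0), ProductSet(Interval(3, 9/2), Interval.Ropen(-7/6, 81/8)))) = ProductSet(Interval.Lopen(-7/6, 9/2), Interval.Lopen(-2/3, 81/8))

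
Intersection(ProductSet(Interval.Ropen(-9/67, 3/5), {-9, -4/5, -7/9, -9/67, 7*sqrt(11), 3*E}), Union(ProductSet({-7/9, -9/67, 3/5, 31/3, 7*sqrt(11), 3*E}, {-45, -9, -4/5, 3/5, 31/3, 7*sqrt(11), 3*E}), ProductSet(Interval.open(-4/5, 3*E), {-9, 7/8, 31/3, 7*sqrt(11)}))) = Union(ProductSet({-9/67}, {-9, -4/5, 7*sqrt(11), 3*E}), ProductSet(Interval.Ropen(-9/67, 3/5), {-9, 7*sqrt(11)}))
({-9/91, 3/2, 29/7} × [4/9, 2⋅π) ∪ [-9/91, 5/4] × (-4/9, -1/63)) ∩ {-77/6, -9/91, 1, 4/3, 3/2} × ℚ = ({-9/91, 1} × (ℚ ∩ (-4/9, -1/63))) ∪ ({-9/91, 3/2} × (ℚ ∩ [4/9, 2⋅π)))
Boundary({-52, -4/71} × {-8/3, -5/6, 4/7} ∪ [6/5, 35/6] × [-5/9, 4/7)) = ({-52, -4/71} × {-8/3, -5/6, 4/7}) ∪ ({6/5, 35/6} × [-5/9, 4/7]) ∪ ([6/5, 35/6] × {-5/9, 4/7})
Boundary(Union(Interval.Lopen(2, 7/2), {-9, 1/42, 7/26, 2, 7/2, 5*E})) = {-9, 1/42, 7/26, 2, 7/2, 5*E}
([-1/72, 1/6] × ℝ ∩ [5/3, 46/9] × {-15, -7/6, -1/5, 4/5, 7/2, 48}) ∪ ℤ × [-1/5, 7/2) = ℤ × [-1/5, 7/2)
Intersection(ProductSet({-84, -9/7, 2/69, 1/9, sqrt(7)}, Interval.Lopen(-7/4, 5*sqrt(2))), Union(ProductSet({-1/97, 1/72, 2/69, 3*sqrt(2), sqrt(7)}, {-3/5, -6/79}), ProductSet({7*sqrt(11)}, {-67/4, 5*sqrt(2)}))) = ProductSet({2/69, sqrt(7)}, {-3/5, -6/79})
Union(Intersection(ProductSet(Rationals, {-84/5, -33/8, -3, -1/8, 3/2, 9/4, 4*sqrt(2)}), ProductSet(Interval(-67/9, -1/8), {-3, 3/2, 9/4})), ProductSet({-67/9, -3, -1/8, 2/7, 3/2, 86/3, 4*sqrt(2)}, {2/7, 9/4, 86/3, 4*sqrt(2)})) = Union(ProductSet({-67/9, -3, -1/8, 2/7, 3/2, 86/3, 4*sqrt(2)}, {2/7, 9/4, 86/3, 4*sqrt(2)}), ProductSet(Intersection(Interval(-67/9, -1/8), Rationals), {-3, 3/2, 9/4}))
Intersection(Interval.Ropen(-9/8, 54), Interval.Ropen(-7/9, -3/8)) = Interval.Ropen(-7/9, -3/8)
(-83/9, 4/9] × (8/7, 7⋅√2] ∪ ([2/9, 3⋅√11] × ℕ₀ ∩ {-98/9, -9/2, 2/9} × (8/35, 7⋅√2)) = ({2/9} × {1, 2, …, 9}) ∪ ((-83/9, 4/9] × (8/7, 7⋅√2])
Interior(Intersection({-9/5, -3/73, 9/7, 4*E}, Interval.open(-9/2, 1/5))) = EmptySet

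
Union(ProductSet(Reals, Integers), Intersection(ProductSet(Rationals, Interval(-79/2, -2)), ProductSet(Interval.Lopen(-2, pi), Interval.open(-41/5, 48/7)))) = Union(ProductSet(Intersection(Interval.Lopen(-2, pi), Rationals), Interval.Lopen(-41/5, -2)), ProductSet(Reals, Integers))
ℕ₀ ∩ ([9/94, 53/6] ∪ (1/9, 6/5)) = {1, 2, …, 8}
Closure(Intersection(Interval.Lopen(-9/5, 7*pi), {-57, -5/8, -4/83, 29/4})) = {-5/8, -4/83, 29/4}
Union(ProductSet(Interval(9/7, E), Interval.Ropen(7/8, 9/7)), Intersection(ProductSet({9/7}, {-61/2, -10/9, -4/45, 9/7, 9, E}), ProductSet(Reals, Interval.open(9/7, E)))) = ProductSet(Interval(9/7, E), Interval.Ropen(7/8, 9/7))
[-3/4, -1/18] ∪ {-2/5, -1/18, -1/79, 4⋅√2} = [-3/4, -1/18] ∪ {-1/79, 4⋅√2}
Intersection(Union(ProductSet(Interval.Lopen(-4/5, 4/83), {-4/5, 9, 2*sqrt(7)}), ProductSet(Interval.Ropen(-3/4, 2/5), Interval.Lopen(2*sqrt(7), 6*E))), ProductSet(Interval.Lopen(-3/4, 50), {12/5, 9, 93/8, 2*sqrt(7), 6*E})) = Union(ProductSet(Interval.Lopen(-3/4, 4/83), {9, 2*sqrt(7)}), ProductSet(Interval.open(-3/4, 2/5), {9, 93/8, 6*E}))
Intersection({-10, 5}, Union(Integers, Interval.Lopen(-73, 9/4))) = {-10, 5}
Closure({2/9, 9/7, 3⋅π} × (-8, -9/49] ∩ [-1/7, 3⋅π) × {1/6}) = ∅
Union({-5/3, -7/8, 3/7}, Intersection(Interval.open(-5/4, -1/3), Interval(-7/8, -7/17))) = Union({-5/3, 3/7}, Interval(-7/8, -7/17))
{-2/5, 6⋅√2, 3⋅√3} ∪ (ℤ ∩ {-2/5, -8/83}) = {-2/5, 6⋅√2, 3⋅√3}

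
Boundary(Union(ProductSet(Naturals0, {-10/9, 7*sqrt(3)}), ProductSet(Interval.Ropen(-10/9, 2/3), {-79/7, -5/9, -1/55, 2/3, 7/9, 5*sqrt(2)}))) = Union(ProductSet(Interval(-10/9, 2/3), {-79/7, -5/9, -1/55, 2/3, 7/9, 5*sqrt(2)}), ProductSet(Naturals0, {-10/9, 7*sqrt(3)}))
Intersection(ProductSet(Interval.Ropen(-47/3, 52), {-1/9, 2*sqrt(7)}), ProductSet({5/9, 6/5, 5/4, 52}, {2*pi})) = EmptySet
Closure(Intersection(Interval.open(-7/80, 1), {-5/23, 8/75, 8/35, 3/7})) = {8/75, 8/35, 3/7}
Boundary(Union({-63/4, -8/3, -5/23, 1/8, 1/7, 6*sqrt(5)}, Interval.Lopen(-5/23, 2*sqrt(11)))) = {-63/4, -8/3, -5/23, 2*sqrt(11), 6*sqrt(5)}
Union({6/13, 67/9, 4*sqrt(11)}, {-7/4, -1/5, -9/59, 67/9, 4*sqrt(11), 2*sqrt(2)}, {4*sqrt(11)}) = {-7/4, -1/5, -9/59, 6/13, 67/9, 4*sqrt(11), 2*sqrt(2)}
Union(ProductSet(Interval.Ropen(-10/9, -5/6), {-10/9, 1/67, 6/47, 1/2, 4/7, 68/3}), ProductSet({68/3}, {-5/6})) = Union(ProductSet({68/3}, {-5/6}), ProductSet(Interval.Ropen(-10/9, -5/6), {-10/9, 1/67, 6/47, 1/2, 4/7, 68/3}))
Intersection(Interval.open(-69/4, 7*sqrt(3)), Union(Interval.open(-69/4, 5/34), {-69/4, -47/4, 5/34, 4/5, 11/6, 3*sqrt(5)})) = Union({4/5, 11/6, 3*sqrt(5)}, Interval.Lopen(-69/4, 5/34))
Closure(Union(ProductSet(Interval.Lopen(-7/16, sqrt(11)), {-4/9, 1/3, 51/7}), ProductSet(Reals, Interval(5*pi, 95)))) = Union(ProductSet(Interval(-7/16, sqrt(11)), {-4/9, 1/3, 51/7}), ProductSet(Reals, Interval(5*pi, 95)))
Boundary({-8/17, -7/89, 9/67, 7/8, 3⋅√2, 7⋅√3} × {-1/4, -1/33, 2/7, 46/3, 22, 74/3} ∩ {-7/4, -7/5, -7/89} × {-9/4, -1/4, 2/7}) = {-7/89} × {-1/4, 2/7}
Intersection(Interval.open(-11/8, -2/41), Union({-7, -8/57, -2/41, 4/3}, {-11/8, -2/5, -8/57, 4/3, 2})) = {-2/5, -8/57}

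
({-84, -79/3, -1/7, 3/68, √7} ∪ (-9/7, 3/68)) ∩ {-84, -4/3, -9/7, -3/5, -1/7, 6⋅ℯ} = {-84, -3/5, -1/7}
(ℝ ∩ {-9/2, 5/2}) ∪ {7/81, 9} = {-9/2, 7/81, 5/2, 9}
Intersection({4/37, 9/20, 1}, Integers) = {1}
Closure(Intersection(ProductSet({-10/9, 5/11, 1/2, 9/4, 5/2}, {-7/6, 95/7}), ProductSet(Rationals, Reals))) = ProductSet({-10/9, 5/11, 1/2, 9/4, 5/2}, {-7/6, 95/7})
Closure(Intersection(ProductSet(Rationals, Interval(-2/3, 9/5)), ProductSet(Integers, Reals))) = ProductSet(Integers, Interval(-2/3, 9/5))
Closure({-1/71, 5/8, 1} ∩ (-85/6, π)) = {-1/71, 5/8, 1}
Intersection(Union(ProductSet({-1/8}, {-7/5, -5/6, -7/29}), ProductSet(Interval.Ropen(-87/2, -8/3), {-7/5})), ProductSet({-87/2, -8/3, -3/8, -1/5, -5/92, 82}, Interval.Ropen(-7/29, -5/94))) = EmptySet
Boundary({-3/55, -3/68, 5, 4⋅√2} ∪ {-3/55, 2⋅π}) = {-3/55, -3/68, 5, 4⋅√2, 2⋅π}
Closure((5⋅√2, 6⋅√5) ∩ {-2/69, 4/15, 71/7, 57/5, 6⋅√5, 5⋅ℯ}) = {71/7, 57/5}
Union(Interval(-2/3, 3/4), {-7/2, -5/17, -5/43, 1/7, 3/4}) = Union({-7/2}, Interval(-2/3, 3/4))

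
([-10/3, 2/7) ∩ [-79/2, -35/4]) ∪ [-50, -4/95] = [-50, -4/95]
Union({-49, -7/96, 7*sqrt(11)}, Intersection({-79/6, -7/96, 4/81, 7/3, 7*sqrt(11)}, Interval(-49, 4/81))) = {-49, -79/6, -7/96, 4/81, 7*sqrt(11)}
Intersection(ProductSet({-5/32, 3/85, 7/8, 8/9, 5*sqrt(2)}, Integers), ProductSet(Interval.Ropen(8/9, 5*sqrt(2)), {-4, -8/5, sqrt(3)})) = ProductSet({8/9}, {-4})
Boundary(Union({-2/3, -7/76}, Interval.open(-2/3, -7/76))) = {-2/3, -7/76}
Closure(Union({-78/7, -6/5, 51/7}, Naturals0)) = Union({-78/7, -6/5, 51/7}, Naturals0)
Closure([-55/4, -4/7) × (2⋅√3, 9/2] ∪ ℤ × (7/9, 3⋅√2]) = (ℤ × [7/9, 3⋅√2]) ∪ ({-55/4, -4/7} × [2⋅√3, 9/2]) ∪ ([-55/4, -4/7] × {9/2, 2⋅√3}) ∪ ([-55/4, -4/7) × (2⋅√3, 9/2])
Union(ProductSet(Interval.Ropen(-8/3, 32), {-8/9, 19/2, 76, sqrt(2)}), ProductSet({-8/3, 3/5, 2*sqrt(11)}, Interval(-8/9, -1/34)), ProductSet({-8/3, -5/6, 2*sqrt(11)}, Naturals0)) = Union(ProductSet({-8/3, -5/6, 2*sqrt(11)}, Naturals0), ProductSet({-8/3, 3/5, 2*sqrt(11)}, Interval(-8/9, -1/34)), ProductSet(Interval.Ropen(-8/3, 32), {-8/9, 19/2, 76, sqrt(2)}))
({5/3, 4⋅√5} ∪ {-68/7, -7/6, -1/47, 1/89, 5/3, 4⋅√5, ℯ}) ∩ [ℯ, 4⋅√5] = {4⋅√5, ℯ}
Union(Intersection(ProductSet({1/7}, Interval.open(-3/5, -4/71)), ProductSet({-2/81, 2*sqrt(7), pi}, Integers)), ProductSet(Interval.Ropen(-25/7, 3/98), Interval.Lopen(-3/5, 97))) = ProductSet(Interval.Ropen(-25/7, 3/98), Interval.Lopen(-3/5, 97))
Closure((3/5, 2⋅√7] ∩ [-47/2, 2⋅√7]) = [3/5, 2⋅√7]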